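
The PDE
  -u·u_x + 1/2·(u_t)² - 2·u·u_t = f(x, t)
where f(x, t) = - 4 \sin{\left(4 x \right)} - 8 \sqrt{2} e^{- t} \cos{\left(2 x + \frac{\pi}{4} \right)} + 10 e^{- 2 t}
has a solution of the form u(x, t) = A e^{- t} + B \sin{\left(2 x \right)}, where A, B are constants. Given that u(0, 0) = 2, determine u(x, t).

Substitute the ansatz u = A e^{- t} + B \sin{\left(2 x \right)} into the left-hand side.
Derivatives of the ansatz:
  u_x = 2 B \cos{\left(2 x \right)}
  u_t = - A e^{- t}
Term by term:
  -u·u_x = - 2 A B e^{- t} \cos{\left(2 x \right)} - 2 B^{2} \sin{\left(2 x \right)} \cos{\left(2 x \right)}
  1/2·(u_t)² = \frac{A^{2} e^{- 2 t}}{2}
  -2·u·u_t = 2 A^{2} e^{- 2 t} + 2 A B e^{- t} \sin{\left(2 x \right)}
So the left-hand side equals
  \frac{5 A^{2} e^{- 2 t}}{2} + 2 A B e^{- t} \sin{\left(2 x \right)} - 2 A B e^{- t} \cos{\left(2 x \right)} - 2 B^{2} \sin{\left(2 x \right)} \cos{\left(2 x \right)}
This must equal f(x, t) identically; expanded, f = - 8 \sin{\left(2 x \right)} \cos{\left(2 x \right)} + 8 e^{- t} \sin{\left(2 x \right)} - 8 e^{- t} \cos{\left(2 x \right)} + 10 e^{- 2 t}.
Matching coefficients of the independent functions:
  [e^{- t} \sin{\left(2 x \right)}]:  2 A B = 8
  [e^{- t} \cos{\left(2 x \right)}]:  - 2 A B = -8
  [\sin{\left(2 x \right)} \cos{\left(2 x \right)}]:  - 2 B^{2} = -8
  [e^{- 2 t}]:  \frac{5 A^{2}}{2} = 10
These equations allow (A, B) = (-2, -2) or (2, 2).
Impose the point condition(s):
  u(0, 0) = 2  ⟹  A = 2
Only A = 2, B = 2 satisfies everything.
Hence u(x, t) = 2 \sin{\left(2 x \right)} + 2 e^{- t}.

Answer: u(x, t) = 2 \sin{\left(2 x \right)} + 2 e^{- t}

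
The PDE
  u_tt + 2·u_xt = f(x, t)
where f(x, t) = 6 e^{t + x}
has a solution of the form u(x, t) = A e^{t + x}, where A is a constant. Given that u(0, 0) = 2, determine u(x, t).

Substitute the ansatz u = A e^{t + x} into the left-hand side.
Derivatives of the ansatz:
  u_tt = A e^{t} e^{x}
  u_xt = A e^{t} e^{x}
Term by term:
  u_tt = A e^{t} e^{x}
  2·u_xt = 2 A e^{t} e^{x}
So the left-hand side equals
  3 A e^{t} e^{x}
This must equal f(x, t) identically; expanded, f = 6 e^{t} e^{x}.
Matching coefficients of the independent functions:
  [e^{t} e^{x}]:  3 A = 6
Solving: A = 2.
Check against the point condition:
  u(0, 0) = 2  ⟹  A = 2  ✓
Hence u(x, t) = 2 e^{t + x}.

Answer: u(x, t) = 2 e^{t + x}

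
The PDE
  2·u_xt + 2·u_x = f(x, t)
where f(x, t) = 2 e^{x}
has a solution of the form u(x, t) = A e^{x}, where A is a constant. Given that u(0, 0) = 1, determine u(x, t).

Substitute the ansatz u = A e^{x} into the left-hand side.
Derivatives of the ansatz:
  u_xt = 0
  u_x = A e^{x}
Term by term:
  2·u_xt = 0
  2·u_x = 2 A e^{x}
So the left-hand side equals
  2 A e^{x}
This must equal f(x, t) = 2 e^{x} identically.
Matching coefficients of the independent functions:
  [e^{x}]:  2 A = 2
Solving: A = 1.
Check against the point condition:
  u(0, 0) = 1  ⟹  A = 1  ✓
Hence u(x, t) = e^{x}.

Answer: u(x, t) = e^{x}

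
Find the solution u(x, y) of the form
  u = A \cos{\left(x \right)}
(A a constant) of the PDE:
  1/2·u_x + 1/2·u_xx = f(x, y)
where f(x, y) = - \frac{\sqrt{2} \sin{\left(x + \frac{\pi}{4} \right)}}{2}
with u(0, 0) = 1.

Substitute the ansatz u = A \cos{\left(x \right)} into the left-hand side.
Derivatives of the ansatz:
  u_x = - A \sin{\left(x \right)}
  u_xx = - A \cos{\left(x \right)}
Term by term:
  1/2·u_x = - \frac{A \sin{\left(x \right)}}{2}
  1/2·u_xx = - \frac{A \cos{\left(x \right)}}{2}
So the left-hand side equals
  - \frac{A \sin{\left(x \right)}}{2} - \frac{A \cos{\left(x \right)}}{2}
This must equal f(x, y) identically; expanded, f = - \frac{\sin{\left(x \right)}}{2} - \frac{\cos{\left(x \right)}}{2}.
Matching coefficients of the independent functions:
  [\sin{\left(x \right)}, \cos{\left(x \right)}]:  - \frac{A}{2} = - \frac{1}{2}
Solving: A = 1.
Check against the point condition:
  u(0, 0) = 1  ⟹  A = 1  ✓
Hence u(x, y) = \cos{\left(x \right)}.

Answer: u(x, y) = \cos{\left(x \right)}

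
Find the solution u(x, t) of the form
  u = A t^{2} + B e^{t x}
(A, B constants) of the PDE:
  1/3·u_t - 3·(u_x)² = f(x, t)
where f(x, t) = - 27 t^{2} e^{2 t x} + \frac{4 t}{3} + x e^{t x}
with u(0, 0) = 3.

Substitute the ansatz u = A t^{2} + B e^{t x} into the left-hand side.
Derivatives of the ansatz:
  u_t = 2 A t + B x e^{t x}
  u_x = B t e^{t x}
Term by term:
  1/3·u_t = \frac{2 A t}{3} + \frac{B x e^{t x}}{3}
  -3·(u_x)² = - 3 B^{2} t^{2} e^{2 t x}
So the left-hand side equals
  \frac{2 A t}{3} - 3 B^{2} t^{2} e^{2 t x} + \frac{B x e^{t x}}{3}
This must equal f(x, t) = - 27 t^{2} e^{2 t x} + \frac{4 t}{3} + x e^{t x} identically.
Matching coefficients of the independent functions:
  [t]:  \frac{2 A}{3} = \frac{4}{3}
  [t^{2} e^{2 t x}]:  - 3 B^{2} = -27
  [x e^{t x}]:  \frac{B}{3} = 1
Solving: A = 2, B = 3.
Check against the point condition:
  u(0, 0) = 3  ⟹  B = 3  ✓
Hence u(x, t) = 2 t^{2} + 3 e^{t x}.

Answer: u(x, t) = 2 t^{2} + 3 e^{t x}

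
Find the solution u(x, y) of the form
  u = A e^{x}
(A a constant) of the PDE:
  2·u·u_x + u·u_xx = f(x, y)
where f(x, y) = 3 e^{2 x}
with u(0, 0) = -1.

Substitute the ansatz u = A e^{x} into the left-hand side.
Derivatives of the ansatz:
  u_x = A e^{x}
  u_xx = A e^{x}
Term by term:
  2·u·u_x = 2 A^{2} e^{2 x}
  u·u_xx = A^{2} e^{2 x}
So the left-hand side equals
  3 A^{2} e^{2 x}
This must equal f(x, y) = 3 e^{2 x} identically.
Matching coefficients of the independent functions:
  [e^{2 x}]:  3 A^{2} = 3
These equations allow (A) = (-1) or (1).
Impose the point condition(s):
  u(0, 0) = -1  ⟹  A = -1
Only A = -1 satisfies everything.
Hence u(x, y) = - e^{x}.

Answer: u(x, y) = - e^{x}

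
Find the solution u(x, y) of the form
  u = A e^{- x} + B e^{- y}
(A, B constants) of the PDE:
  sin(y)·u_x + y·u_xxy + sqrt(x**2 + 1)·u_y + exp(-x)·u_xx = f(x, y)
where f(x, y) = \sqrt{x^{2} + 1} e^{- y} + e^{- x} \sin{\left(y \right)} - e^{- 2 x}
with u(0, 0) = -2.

Substitute the ansatz u = A e^{- x} + B e^{- y} into the left-hand side.
Derivatives of the ansatz:
  u_x = - A e^{- x}
  u_xxy = 0
  u_y = - B e^{- y}
  u_xx = A e^{- x}
Term by term:
  sin(y)·u_x = - A e^{- x} \sin{\left(y \right)}
  y·u_xxy = 0
  sqrt(x**2 + 1)·u_y = - B \sqrt{x^{2} + 1} e^{- y}
  exp(-x)·u_xx = A e^{- 2 x}
So the left-hand side equals
  - A e^{- x} \sin{\left(y \right)} + A e^{- 2 x} - B \sqrt{x^{2} + 1} e^{- y}
This must equal f(x, y) = \sqrt{x^{2} + 1} e^{- y} + e^{- x} \sin{\left(y \right)} - e^{- 2 x} identically.
Matching coefficients of the independent functions:
  [\sqrt{x^{2} + 1} e^{- y}]:  - B = 1
  [e^{- x} \sin{\left(y \right)}]:  - A = 1
  [e^{- 2 x}]:  A = -1
Solving: A = -1, B = -1.
Check against the point condition:
  u(0, 0) = -2  ⟹  A + B = -2  ✓
Hence u(x, y) = - e^{- y} - e^{- x}.

Answer: u(x, y) = - e^{- y} - e^{- x}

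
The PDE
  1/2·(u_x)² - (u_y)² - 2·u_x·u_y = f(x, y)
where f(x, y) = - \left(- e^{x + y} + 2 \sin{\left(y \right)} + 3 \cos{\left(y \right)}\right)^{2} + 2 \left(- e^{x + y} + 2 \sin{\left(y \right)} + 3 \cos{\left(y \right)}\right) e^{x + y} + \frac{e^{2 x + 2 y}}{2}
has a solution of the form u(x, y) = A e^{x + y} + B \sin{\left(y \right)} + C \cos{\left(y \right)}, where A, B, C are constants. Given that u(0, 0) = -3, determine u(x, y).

Substitute the ansatz u = A e^{x + y} + B \sin{\left(y \right)} + C \cos{\left(y \right)} into the left-hand side.
Derivatives of the ansatz:
  u_x = A e^{x} e^{y}
  u_y = A e^{x} e^{y} + B \cos{\left(y \right)} - C \sin{\left(y \right)}
Term by term:
  1/2·(u_x)² = \frac{A^{2} e^{2 x} e^{2 y}}{2}
  -(u_y)² = - A^{2} e^{2 x} e^{2 y} - 2 A B e^{x} e^{y} \cos{\left(y \right)} + 2 A C e^{x} e^{y} \sin{\left(y \right)} - B^{2} \cos^{2}{\left(y \right)} + 2 B C \sin{\left(y \right)} \cos{\left(y \right)} - C^{2} \sin^{2}{\left(y \right)}
  -2·u_x·u_y = - 2 A^{2} e^{2 x} e^{2 y} - 2 A B e^{x} e^{y} \cos{\left(y \right)} + 2 A C e^{x} e^{y} \sin{\left(y \right)}
So the left-hand side equals
  - \frac{5 A^{2} e^{2 x} e^{2 y}}{2} - 4 A B e^{x} e^{y} \cos{\left(y \right)} + 4 A C e^{x} e^{y} \sin{\left(y \right)} - B^{2} \cos^{2}{\left(y \right)} + 2 B C \sin{\left(y \right)} \cos{\left(y \right)} - C^{2} \sin^{2}{\left(y \right)}
This must equal f(x, y) identically; expanded, f = - \frac{5 e^{2 x} e^{2 y}}{2} + 8 e^{x} e^{y} \sin{\left(y \right)} + 12 e^{x} e^{y} \cos{\left(y \right)} - 4 \sin^{2}{\left(y \right)} - 12 \sin{\left(y \right)} \cos{\left(y \right)} - 9 \cos^{2}{\left(y \right)}.
Matching coefficients of the independent functions:
  [e^{2 x} e^{2 y}]:  - \frac{5 A^{2}}{2} = - \frac{5}{2}
  [\sin{\left(y \right)} \cos{\left(y \right)}]:  2 B C = -12
  [e^{x} e^{y} \sin{\left(y \right)}]:  4 A C = 8
  [e^{x} e^{y} \cos{\left(y \right)}]:  - 4 A B = 12
  [\sin^{2}{\left(y \right)}]:  - C^{2} = -4
  [\cos^{2}{\left(y \right)}]:  - B^{2} = -9
These equations allow (A, B, C) = (-1, 3, -2) or (1, -3, 2).
Impose the point condition(s):
  u(0, 0) = -3  ⟹  A + C = -3
Only A = -1, B = 3, C = -2 satisfies everything.
Hence u(x, y) = - e^{x + y} + 3 \sin{\left(y \right)} - 2 \cos{\left(y \right)}.

Answer: u(x, y) = - e^{x + y} + 3 \sin{\left(y \right)} - 2 \cos{\left(y \right)}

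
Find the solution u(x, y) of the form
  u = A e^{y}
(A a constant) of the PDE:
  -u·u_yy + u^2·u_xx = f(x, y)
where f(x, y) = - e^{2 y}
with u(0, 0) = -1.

Substitute the ansatz u = A e^{y} into the left-hand side.
Derivatives of the ansatz:
  u_yy = A e^{y}
  u_xx = 0
Term by term:
  -u·u_yy = - A^{2} e^{2 y}
  u^2·u_xx = 0
So the left-hand side equals
  - A^{2} e^{2 y}
This must equal f(x, y) = - e^{2 y} identically.
Matching coefficients of the independent functions:
  [e^{2 y}]:  - A^{2} = -1
These equations allow (A) = (-1) or (1).
Impose the point condition(s):
  u(0, 0) = -1  ⟹  A = -1
Only A = -1 satisfies everything.
Hence u(x, y) = - e^{y}.

Answer: u(x, y) = - e^{y}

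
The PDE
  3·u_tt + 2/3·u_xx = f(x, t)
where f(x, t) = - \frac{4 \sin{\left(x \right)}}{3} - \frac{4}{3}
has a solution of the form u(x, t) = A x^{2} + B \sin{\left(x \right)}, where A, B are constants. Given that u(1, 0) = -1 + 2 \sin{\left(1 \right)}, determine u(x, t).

Answer: u(x, t) = - x^{2} + 2 \sin{\left(x \right)}

Derivation:
Substitute the ansatz u = A x^{2} + B \sin{\left(x \right)} into the left-hand side.
Derivatives of the ansatz:
  u_tt = 0
  u_xx = 2 A - B \sin{\left(x \right)}
Term by term:
  3·u_tt = 0
  2/3·u_xx = \frac{4 A}{3} - \frac{2 B \sin{\left(x \right)}}{3}
So the left-hand side equals
  \frac{4 A}{3} - \frac{2 B \sin{\left(x \right)}}{3}
This must equal f(x, t) = - \frac{4 \sin{\left(x \right)}}{3} - \frac{4}{3} identically.
Matching coefficients of the independent functions:
  [constant term]:  \frac{4 A}{3} = - \frac{4}{3}
  [\sin{\left(x \right)}]:  - \frac{2 B}{3} = - \frac{4}{3}
Solving: A = -1, B = 2.
Check against the point condition:
  u(1, 0) = -1 + 2 \sin{\left(1 \right)}  ⟹  A + B \sin{\left(1 \right)} = -1 + 2 \sin{\left(1 \right)}  ✓
Hence u(x, t) = - x^{2} + 2 \sin{\left(x \right)}.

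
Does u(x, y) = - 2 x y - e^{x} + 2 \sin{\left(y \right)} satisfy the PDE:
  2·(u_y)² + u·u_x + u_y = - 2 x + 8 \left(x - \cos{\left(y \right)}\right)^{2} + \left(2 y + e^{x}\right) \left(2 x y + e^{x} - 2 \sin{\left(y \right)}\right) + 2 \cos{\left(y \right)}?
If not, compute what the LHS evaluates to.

Evaluate each term of the left-hand side for u = - 2 x y - e^{x} + 2 \sin{\left(y \right)}.
Derivatives:
  u_y = - 2 x + 2 \cos{\left(y \right)}
  u_x = - 2 y - e^{x}
Terms:
  2·(u_y)² = 8 \left(x - \cos{\left(y \right)}\right)^{2}
  u·u_x = \left(2 y + e^{x}\right) \left(2 x y + e^{x} - 2 \sin{\left(y \right)}\right)
  u_y = - 2 x + 2 \cos{\left(y \right)}
Sum: LHS = - 2 x + 8 \left(x - \cos{\left(y \right)}\right)^{2} + \left(2 y + e^{x}\right) \left(2 x y + e^{x} - 2 \sin{\left(y \right)}\right) + 2 \cos{\left(y \right)}
This is exactly the given right-hand side, so u is a solution.

Answer: Yes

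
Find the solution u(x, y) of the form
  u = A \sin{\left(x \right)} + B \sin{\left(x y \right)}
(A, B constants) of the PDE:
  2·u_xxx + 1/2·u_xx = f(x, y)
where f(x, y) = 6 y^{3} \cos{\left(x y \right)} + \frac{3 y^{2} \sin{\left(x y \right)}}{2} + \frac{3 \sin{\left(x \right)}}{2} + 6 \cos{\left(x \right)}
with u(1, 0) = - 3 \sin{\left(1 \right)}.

Answer: u(x, y) = - 3 \sin{\left(x \right)} - 3 \sin{\left(x y \right)}

Derivation:
Substitute the ansatz u = A \sin{\left(x \right)} + B \sin{\left(x y \right)} into the left-hand side.
Derivatives of the ansatz:
  u_xxx = - A \cos{\left(x \right)} - B y^{3} \cos{\left(x y \right)}
  u_xx = - A \sin{\left(x \right)} - B y^{2} \sin{\left(x y \right)}
Term by term:
  2·u_xxx = - 2 A \cos{\left(x \right)} - 2 B y^{3} \cos{\left(x y \right)}
  1/2·u_xx = - \frac{A \sin{\left(x \right)}}{2} - \frac{B y^{2} \sin{\left(x y \right)}}{2}
So the left-hand side equals
  - \frac{A \sin{\left(x \right)}}{2} - 2 A \cos{\left(x \right)} - 2 B y^{3} \cos{\left(x y \right)} - \frac{B y^{2} \sin{\left(x y \right)}}{2}
This must equal f(x, y) = 6 y^{3} \cos{\left(x y \right)} + \frac{3 y^{2} \sin{\left(x y \right)}}{2} + \frac{3 \sin{\left(x \right)}}{2} + 6 \cos{\left(x \right)} identically.
Matching coefficients of the independent functions:
  [y^{2} \sin{\left(x y \right)}]:  - \frac{B}{2} = \frac{3}{2}
  [y^{3} \cos{\left(x y \right)}]:  - 2 B = 6
  [\sin{\left(x \right)}]:  - \frac{A}{2} = \frac{3}{2}
  [\cos{\left(x \right)}]:  - 2 A = 6
Solving: A = -3, B = -3.
Check against the point condition:
  u(1, 0) = - 3 \sin{\left(1 \right)}  ⟹  A \sin{\left(1 \right)} = - 3 \sin{\left(1 \right)}  ✓
Hence u(x, y) = - 3 \sin{\left(x \right)} - 3 \sin{\left(x y \right)}.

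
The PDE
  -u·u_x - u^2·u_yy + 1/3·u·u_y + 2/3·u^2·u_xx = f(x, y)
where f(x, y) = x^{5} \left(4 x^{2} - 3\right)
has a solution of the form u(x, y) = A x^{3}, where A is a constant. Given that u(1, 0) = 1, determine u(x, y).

Substitute the ansatz u = A x^{3} into the left-hand side.
Derivatives of the ansatz:
  u_x = 3 A x^{2}
  u_yy = 0
  u_y = 0
  u_xx = 6 A x
Term by term:
  -u·u_x = - 3 A^{2} x^{5}
  -u^2·u_yy = 0
  1/3·u·u_y = 0
  2/3·u^2·u_xx = 4 A^{3} x^{7}
So the left-hand side equals
  4 A^{3} x^{7} - 3 A^{2} x^{5}
This must equal f(x, y) identically; expanded, f = 4 x^{7} - 3 x^{5}.
Matching coefficients of the independent functions:
  [x^{5}]:  - 3 A^{2} = -3
  [x^{7}]:  4 A^{3} = 4
Solving: A = 1.
Check against the point condition:
  u(1, 0) = 1  ⟹  A = 1  ✓
Hence u(x, y) = x^{3}.

Answer: u(x, y) = x^{3}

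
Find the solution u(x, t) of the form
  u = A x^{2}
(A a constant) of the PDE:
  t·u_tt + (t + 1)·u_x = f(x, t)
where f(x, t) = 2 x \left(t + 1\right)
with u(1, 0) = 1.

Substitute the ansatz u = A x^{2} into the left-hand side.
Derivatives of the ansatz:
  u_tt = 0
  u_x = 2 A x
Term by term:
  t·u_tt = 0
  (t + 1)·u_x = 2 A t x + 2 A x
So the left-hand side equals
  2 A t x + 2 A x
This must equal f(x, t) = 2 x \left(t + 1\right) identically.
Matching coefficients of the independent functions:
  [x, t x]:  2 A = 2
Solving: A = 1.
Check against the point condition:
  u(1, 0) = 1  ⟹  A = 1  ✓
Hence u(x, t) = x^{2}.

Answer: u(x, t) = x^{2}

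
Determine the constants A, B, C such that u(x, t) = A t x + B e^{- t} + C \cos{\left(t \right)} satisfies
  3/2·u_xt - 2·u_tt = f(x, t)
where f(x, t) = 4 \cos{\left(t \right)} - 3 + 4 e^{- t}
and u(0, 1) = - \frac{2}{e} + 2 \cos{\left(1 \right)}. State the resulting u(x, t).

Answer: u(x, t) = - 2 t x + 2 \cos{\left(t \right)} - 2 e^{- t}

Derivation:
Substitute the ansatz u = A t x + B e^{- t} + C \cos{\left(t \right)} into the left-hand side.
Derivatives of the ansatz:
  u_xt = A
  u_tt = B e^{- t} - C \cos{\left(t \right)}
Term by term:
  3/2·u_xt = \frac{3 A}{2}
  -2·u_tt = - 2 B e^{- t} + 2 C \cos{\left(t \right)}
So the left-hand side equals
  \frac{3 A}{2} - 2 B e^{- t} + 2 C \cos{\left(t \right)}
This must equal f(x, t) = 4 \cos{\left(t \right)} - 3 + 4 e^{- t} identically.
Matching coefficients of the independent functions:
  [constant term]:  \frac{3 A}{2} = -3
  [e^{- t}]:  - 2 B = 4
  [\cos{\left(t \right)}]:  2 C = 4
Solving: A = -2, B = -2, C = 2.
Check against the point condition:
  u(0, 1) = - \frac{2}{e} + 2 \cos{\left(1 \right)}  ⟹  \frac{B}{e} + C \cos{\left(1 \right)} = - \frac{2}{e} + 2 \cos{\left(1 \right)}  ✓
Hence u(x, t) = - 2 t x + 2 \cos{\left(t \right)} - 2 e^{- t}.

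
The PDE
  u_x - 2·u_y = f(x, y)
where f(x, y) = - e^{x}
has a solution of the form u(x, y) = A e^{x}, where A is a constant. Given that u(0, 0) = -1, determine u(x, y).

Substitute the ansatz u = A e^{x} into the left-hand side.
Derivatives of the ansatz:
  u_x = A e^{x}
  u_y = 0
Term by term:
  u_x = A e^{x}
  -2·u_y = 0
So the left-hand side equals
  A e^{x}
This must equal f(x, y) = - e^{x} identically.
Matching coefficients of the independent functions:
  [e^{x}]:  A = -1
Solving: A = -1.
Check against the point condition:
  u(0, 0) = -1  ⟹  A = -1  ✓
Hence u(x, y) = - e^{x}.

Answer: u(x, y) = - e^{x}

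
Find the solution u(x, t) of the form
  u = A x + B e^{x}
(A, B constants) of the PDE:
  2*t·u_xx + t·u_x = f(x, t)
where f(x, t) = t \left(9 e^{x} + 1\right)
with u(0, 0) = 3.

Substitute the ansatz u = A x + B e^{x} into the left-hand side.
Derivatives of the ansatz:
  u_xx = B e^{x}
  u_x = A + B e^{x}
Term by term:
  2*t·u_xx = 2 B t e^{x}
  t·u_x = A t + B t e^{x}
So the left-hand side equals
  A t + 3 B t e^{x}
This must equal f(x, t) identically; expanded, f = 9 t e^{x} + t.
Matching coefficients of the independent functions:
  [t]:  A = 1
  [t e^{x}]:  3 B = 9
Solving: A = 1, B = 3.
Check against the point condition:
  u(0, 0) = 3  ⟹  B = 3  ✓
Hence u(x, t) = x + 3 e^{x}.

Answer: u(x, t) = x + 3 e^{x}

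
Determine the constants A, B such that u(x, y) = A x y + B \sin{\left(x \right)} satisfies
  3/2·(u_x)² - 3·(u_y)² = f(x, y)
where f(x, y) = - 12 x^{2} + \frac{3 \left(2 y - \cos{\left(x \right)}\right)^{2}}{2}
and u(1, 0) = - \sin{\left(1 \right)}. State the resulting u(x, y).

Substitute the ansatz u = A x y + B \sin{\left(x \right)} into the left-hand side.
Derivatives of the ansatz:
  u_x = A y + B \cos{\left(x \right)}
  u_y = A x
Term by term:
  3/2·(u_x)² = \frac{3 A^{2} y^{2}}{2} + 3 A B y \cos{\left(x \right)} + \frac{3 B^{2} \cos^{2}{\left(x \right)}}{2}
  -3·(u_y)² = - 3 A^{2} x^{2}
So the left-hand side equals
  - 3 A^{2} x^{2} + \frac{3 A^{2} y^{2}}{2} + 3 A B y \cos{\left(x \right)} + \frac{3 B^{2} \cos^{2}{\left(x \right)}}{2}
This must equal f(x, y) identically; expanded, f = - 12 x^{2} + 6 y^{2} - 6 y \cos{\left(x \right)} + \frac{3 \cos^{2}{\left(x \right)}}{2}.
Matching coefficients of the independent functions:
  [x^{2}]:  - 3 A^{2} = -12
  [y^{2}]:  \frac{3 A^{2}}{2} = 6
  [y \cos{\left(x \right)}]:  3 A B = -6
  [\cos^{2}{\left(x \right)}]:  \frac{3 B^{2}}{2} = \frac{3}{2}
These equations allow (A, B) = (-2, 1) or (2, -1).
Impose the point condition(s):
  u(1, 0) = - \sin{\left(1 \right)}  ⟹  B \sin{\left(1 \right)} = - \sin{\left(1 \right)}
Only A = 2, B = -1 satisfies everything.
Hence u(x, y) = 2 x y - \sin{\left(x \right)}.

Answer: u(x, y) = 2 x y - \sin{\left(x \right)}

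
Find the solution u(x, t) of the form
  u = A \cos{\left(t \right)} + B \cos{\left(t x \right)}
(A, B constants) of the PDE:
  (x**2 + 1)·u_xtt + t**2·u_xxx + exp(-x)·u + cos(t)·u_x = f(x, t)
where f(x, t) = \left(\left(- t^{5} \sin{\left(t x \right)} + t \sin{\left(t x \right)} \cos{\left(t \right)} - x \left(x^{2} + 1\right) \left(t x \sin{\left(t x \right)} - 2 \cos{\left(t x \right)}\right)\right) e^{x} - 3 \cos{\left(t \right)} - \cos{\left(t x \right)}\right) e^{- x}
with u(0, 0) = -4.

Substitute the ansatz u = A \cos{\left(t \right)} + B \cos{\left(t x \right)} into the left-hand side.
Derivatives of the ansatz:
  u_xtt = B t x^{2} \sin{\left(t x \right)} - 2 B x \cos{\left(t x \right)}
  u_xxx = B t^{3} \sin{\left(t x \right)}
  u_x = - B t \sin{\left(t x \right)}
Term by term:
  (x**2 + 1)·u_xtt = B t x^{4} \sin{\left(t x \right)} + B t x^{2} \sin{\left(t x \right)} - 2 B x^{3} \cos{\left(t x \right)} - 2 B x \cos{\left(t x \right)}
  t**2·u_xxx = B t^{5} \sin{\left(t x \right)}
  exp(-x)·u = A e^{- x} \cos{\left(t \right)} + B e^{- x} \cos{\left(t x \right)}
  cos(t)·u_x = - B t \sin{\left(t x \right)} \cos{\left(t \right)}
So the left-hand side equals
  A e^{- x} \cos{\left(t \right)} + B t^{5} \sin{\left(t x \right)} + B t x^{4} \sin{\left(t x \right)} + B t x^{2} \sin{\left(t x \right)} - B t \sin{\left(t x \right)} \cos{\left(t \right)} - 2 B x^{3} \cos{\left(t x \right)} - 2 B x \cos{\left(t x \right)} + B e^{- x} \cos{\left(t x \right)}
This must equal f(x, t) identically; expanded, f = - t^{5} \sin{\left(t x \right)} - t x^{4} \sin{\left(t x \right)} - t x^{2} \sin{\left(t x \right)} + t \sin{\left(t x \right)} \cos{\left(t \right)} + 2 x^{3} \cos{\left(t x \right)} + 2 x \cos{\left(t x \right)} - 3 e^{- x} \cos{\left(t \right)} - e^{- x} \cos{\left(t x \right)}.
Matching coefficients of the independent functions:
  [t^{5} \sin{\left(t x \right)}, e^{- x} \cos{\left(t x \right)}, t x^{2} \sin{\left(t x \right)}, t x^{4} \sin{\left(t x \right)}]:  B = -1
  [x \cos{\left(t x \right)}, x^{3} \cos{\left(t x \right)}]:  - 2 B = 2
  [e^{- x} \cos{\left(t \right)}]:  A = -3
  [t \sin{\left(t x \right)} \cos{\left(t \right)}]:  - B = 1
Solving: A = -3, B = -1.
Check against the point condition:
  u(0, 0) = -4  ⟹  A + B = -4  ✓
Hence u(x, t) = - 3 \cos{\left(t \right)} - \cos{\left(t x \right)}.

Answer: u(x, t) = - 3 \cos{\left(t \right)} - \cos{\left(t x \right)}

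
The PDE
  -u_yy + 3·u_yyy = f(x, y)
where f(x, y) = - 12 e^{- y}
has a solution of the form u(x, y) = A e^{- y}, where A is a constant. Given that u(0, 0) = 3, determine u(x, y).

Substitute the ansatz u = A e^{- y} into the left-hand side.
Derivatives of the ansatz:
  u_yy = A e^{- y}
  u_yyy = - A e^{- y}
Term by term:
  -u_yy = - A e^{- y}
  3·u_yyy = - 3 A e^{- y}
So the left-hand side equals
  - 4 A e^{- y}
This must equal f(x, y) = - 12 e^{- y} identically.
Matching coefficients of the independent functions:
  [e^{- y}]:  - 4 A = -12
Solving: A = 3.
Check against the point condition:
  u(0, 0) = 3  ⟹  A = 3  ✓
Hence u(x, y) = 3 e^{- y}.

Answer: u(x, y) = 3 e^{- y}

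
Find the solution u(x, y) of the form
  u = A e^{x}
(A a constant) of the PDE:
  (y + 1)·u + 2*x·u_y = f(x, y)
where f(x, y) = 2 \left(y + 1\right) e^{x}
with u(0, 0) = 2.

Substitute the ansatz u = A e^{x} into the left-hand side.
Derivatives of the ansatz:
  u_y = 0
Term by term:
  (y + 1)·u = A y e^{x} + A e^{x}
  2*x·u_y = 0
So the left-hand side equals
  A y e^{x} + A e^{x}
This must equal f(x, y) identically; expanded, f = 2 y e^{x} + 2 e^{x}.
Matching coefficients of the independent functions:
  [y e^{x}, e^{x}]:  A = 2
Solving: A = 2.
Check against the point condition:
  u(0, 0) = 2  ⟹  A = 2  ✓
Hence u(x, y) = 2 e^{x}.

Answer: u(x, y) = 2 e^{x}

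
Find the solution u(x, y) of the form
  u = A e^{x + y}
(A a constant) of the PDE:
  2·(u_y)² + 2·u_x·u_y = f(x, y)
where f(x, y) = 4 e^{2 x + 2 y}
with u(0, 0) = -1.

Answer: u(x, y) = - e^{x + y}

Derivation:
Substitute the ansatz u = A e^{x + y} into the left-hand side.
Derivatives of the ansatz:
  u_y = A e^{x} e^{y}
  u_x = A e^{x} e^{y}
Term by term:
  2·(u_y)² = 2 A^{2} e^{2 x} e^{2 y}
  2·u_x·u_y = 2 A^{2} e^{2 x} e^{2 y}
So the left-hand side equals
  4 A^{2} e^{2 x} e^{2 y}
This must equal f(x, y) identically; expanded, f = 4 e^{2 x} e^{2 y}.
Matching coefficients of the independent functions:
  [e^{2 x} e^{2 y}]:  4 A^{2} = 4
These equations allow (A) = (-1) or (1).
Impose the point condition(s):
  u(0, 0) = -1  ⟹  A = -1
Only A = -1 satisfies everything.
Hence u(x, y) = - e^{x + y}.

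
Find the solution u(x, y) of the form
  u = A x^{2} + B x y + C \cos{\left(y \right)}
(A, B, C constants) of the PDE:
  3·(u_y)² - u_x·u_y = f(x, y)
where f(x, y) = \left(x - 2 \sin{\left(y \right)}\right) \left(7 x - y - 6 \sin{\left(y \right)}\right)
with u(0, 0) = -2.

Substitute the ansatz u = A x^{2} + B x y + C \cos{\left(y \right)} into the left-hand side.
Derivatives of the ansatz:
  u_y = B x - C \sin{\left(y \right)}
  u_x = 2 A x + B y
Term by term:
  3·(u_y)² = 3 B^{2} x^{2} - 6 B C x \sin{\left(y \right)} + 3 C^{2} \sin^{2}{\left(y \right)}
  -u_x·u_y = - 2 A B x^{2} + 2 A C x \sin{\left(y \right)} - B^{2} x y + B C y \sin{\left(y \right)}
So the left-hand side equals
  - 2 A B x^{2} + 2 A C x \sin{\left(y \right)} + 3 B^{2} x^{2} - B^{2} x y - 6 B C x \sin{\left(y \right)} + B C y \sin{\left(y \right)} + 3 C^{2} \sin^{2}{\left(y \right)}
This must equal f(x, y) identically; expanded, f = 7 x^{2} - x y - 20 x \sin{\left(y \right)} + 2 y \sin{\left(y \right)} + 12 \sin^{2}{\left(y \right)}.
Matching coefficients of the independent functions:
  [x^{2}]:  - 2 A B + 3 B^{2} = 7
  [x y]:  - B^{2} = -1
  [x \sin{\left(y \right)}]:  2 A C - 6 B C = -20
  [y \sin{\left(y \right)}]:  B C = 2
  [\sin^{2}{\left(y \right)}]:  3 C^{2} = 12
These equations allow (A, B, C) = (-2, 1, 2) or (2, -1, -2).
Impose the point condition(s):
  u(0, 0) = -2  ⟹  C = -2
Only A = 2, B = -1, C = -2 satisfies everything.
Hence u(x, y) = 2 x^{2} - x y - 2 \cos{\left(y \right)}.

Answer: u(x, y) = 2 x^{2} - x y - 2 \cos{\left(y \right)}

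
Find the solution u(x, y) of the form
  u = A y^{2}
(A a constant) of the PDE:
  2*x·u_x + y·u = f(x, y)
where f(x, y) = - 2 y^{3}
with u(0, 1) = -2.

Substitute the ansatz u = A y^{2} into the left-hand side.
Derivatives of the ansatz:
  u_x = 0
Term by term:
  2*x·u_x = 0
  y·u = A y^{3}
So the left-hand side equals
  A y^{3}
This must equal f(x, y) = - 2 y^{3} identically.
Matching coefficients of the independent functions:
  [y^{3}]:  A = -2
Solving: A = -2.
Check against the point condition:
  u(0, 1) = -2  ⟹  A = -2  ✓
Hence u(x, y) = - 2 y^{2}.

Answer: u(x, y) = - 2 y^{2}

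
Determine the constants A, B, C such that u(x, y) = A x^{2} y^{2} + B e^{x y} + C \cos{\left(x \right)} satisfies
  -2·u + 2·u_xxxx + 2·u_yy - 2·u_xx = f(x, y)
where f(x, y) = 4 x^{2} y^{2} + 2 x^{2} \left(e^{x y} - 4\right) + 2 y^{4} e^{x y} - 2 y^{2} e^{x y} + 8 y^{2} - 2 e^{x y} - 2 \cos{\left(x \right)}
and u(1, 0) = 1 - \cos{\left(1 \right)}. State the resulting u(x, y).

Substitute the ansatz u = A x^{2} y^{2} + B e^{x y} + C \cos{\left(x \right)} into the left-hand side.
Derivatives of the ansatz:
  u_xxxx = B y^{4} e^{x y} + C \cos{\left(x \right)}
  u_yy = 2 A x^{2} + B x^{2} e^{x y}
  u_xx = 2 A y^{2} + B y^{2} e^{x y} - C \cos{\left(x \right)}
Term by term:
  -2·u = - 2 A x^{2} y^{2} - 2 B e^{x y} - 2 C \cos{\left(x \right)}
  2·u_xxxx = 2 B y^{4} e^{x y} + 2 C \cos{\left(x \right)}
  2·u_yy = 4 A x^{2} + 2 B x^{2} e^{x y}
  -2·u_xx = - 4 A y^{2} - 2 B y^{2} e^{x y} + 2 C \cos{\left(x \right)}
So the left-hand side equals
  - 2 A x^{2} y^{2} + 4 A x^{2} - 4 A y^{2} + 2 B x^{2} e^{x y} + 2 B y^{4} e^{x y} - 2 B y^{2} e^{x y} - 2 B e^{x y} + 2 C \cos{\left(x \right)}
This must equal f(x, y) identically; expanded, f = 4 x^{2} y^{2} + 2 x^{2} e^{x y} - 8 x^{2} + 2 y^{4} e^{x y} - 2 y^{2} e^{x y} + 8 y^{2} - 2 e^{x y} - 2 \cos{\left(x \right)}.
Matching coefficients of the independent functions:
  [x^{2}]:  4 A = -8
  [y^{2}]:  - 4 A = 8
  [x^{2} y^{2}]:  - 2 A = 4
  [x^{2} e^{x y}, y^{4} e^{x y}]:  2 B = 2
  [y^{2} e^{x y}, e^{x y}]:  - 2 B = -2
  [\cos{\left(x \right)}]:  2 C = -2
Solving: A = -2, B = 1, C = -1.
Check against the point condition:
  u(1, 0) = 1 - \cos{\left(1 \right)}  ⟹  B + C \cos{\left(1 \right)} = 1 - \cos{\left(1 \right)}  ✓
Hence u(x, y) = - 2 x^{2} y^{2} + e^{x y} - \cos{\left(x \right)}.

Answer: u(x, y) = - 2 x^{2} y^{2} + e^{x y} - \cos{\left(x \right)}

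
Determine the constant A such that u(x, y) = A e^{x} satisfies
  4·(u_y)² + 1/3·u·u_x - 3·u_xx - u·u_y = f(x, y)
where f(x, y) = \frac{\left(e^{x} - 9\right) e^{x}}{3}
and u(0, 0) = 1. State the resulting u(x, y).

Substitute the ansatz u = A e^{x} into the left-hand side.
Derivatives of the ansatz:
  u_y = 0
  u_x = A e^{x}
  u_xx = A e^{x}
Term by term:
  4·(u_y)² = 0
  1/3·u·u_x = \frac{A^{2} e^{2 x}}{3}
  -3·u_xx = - 3 A e^{x}
  -u·u_y = 0
So the left-hand side equals
  \frac{A^{2} e^{2 x}}{3} - 3 A e^{x}
This must equal f(x, y) = \frac{\left(e^{x} - 9\right) e^{x}}{3} identically.
Matching coefficients of the independent functions:
  [e^{x}]:  - 3 A = -3
  [e^{2 x}]:  \frac{A^{2}}{3} = \frac{1}{3}
Solving: A = 1.
Check against the point condition:
  u(0, 0) = 1  ⟹  A = 1  ✓
Hence u(x, y) = e^{x}.

Answer: u(x, y) = e^{x}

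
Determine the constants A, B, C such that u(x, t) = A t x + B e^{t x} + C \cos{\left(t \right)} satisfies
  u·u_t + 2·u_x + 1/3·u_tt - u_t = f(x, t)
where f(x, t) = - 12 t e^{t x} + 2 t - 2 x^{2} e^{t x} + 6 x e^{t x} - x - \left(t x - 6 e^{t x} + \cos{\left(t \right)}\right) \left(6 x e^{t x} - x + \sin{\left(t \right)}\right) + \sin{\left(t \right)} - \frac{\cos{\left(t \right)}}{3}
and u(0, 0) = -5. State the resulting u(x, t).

Answer: u(x, t) = t x - 6 e^{t x} + \cos{\left(t \right)}

Derivation:
Substitute the ansatz u = A t x + B e^{t x} + C \cos{\left(t \right)} into the left-hand side.
Derivatives of the ansatz:
  u_t = A x + B x e^{t x} - C \sin{\left(t \right)}
  u_x = A t + B t e^{t x}
  u_tt = B x^{2} e^{t x} - C \cos{\left(t \right)}
Term by term:
  u·u_t = A^{2} t x^{2} + A B t x^{2} e^{t x} + A B x e^{t x} - A C t x \sin{\left(t \right)} + A C x \cos{\left(t \right)} + B^{2} x e^{2 t x} + B C x e^{t x} \cos{\left(t \right)} - B C e^{t x} \sin{\left(t \right)} - C^{2} \sin{\left(t \right)} \cos{\left(t \right)}
  2·u_x = 2 A t + 2 B t e^{t x}
  1/3·u_tt = \frac{B x^{2} e^{t x}}{3} - \frac{C \cos{\left(t \right)}}{3}
  -u_t = - A x - B x e^{t x} + C \sin{\left(t \right)}
So the left-hand side equals
  A^{2} t x^{2} + A B t x^{2} e^{t x} + A B x e^{t x} - A C t x \sin{\left(t \right)} + A C x \cos{\left(t \right)} + 2 A t - A x + B^{2} x e^{2 t x} + B C x e^{t x} \cos{\left(t \right)} - B C e^{t x} \sin{\left(t \right)} + 2 B t e^{t x} + \frac{B x^{2} e^{t x}}{3} - B x e^{t x} - C^{2} \sin{\left(t \right)} \cos{\left(t \right)} + C \sin{\left(t \right)} - \frac{C \cos{\left(t \right)}}{3}
This must equal f(x, t) identically; expanded, f = - 6 t x^{2} e^{t x} + t x^{2} - t x \sin{\left(t \right)} - 12 t e^{t x} + 2 t - 2 x^{2} e^{t x} + 36 x e^{2 t x} - 6 x e^{t x} \cos{\left(t \right)} + x \cos{\left(t \right)} - x + 6 e^{t x} \sin{\left(t \right)} - \sin{\left(t \right)} \cos{\left(t \right)} + \sin{\left(t \right)} - \frac{\cos{\left(t \right)}}{3}.
Matching coefficients of the independent functions:
(each divided by its leading coefficient; functions giving the same equation are listed together)
  [t, x]:  A - 1 = 0
  [t x^{2}]:  A^{2} - 1 = 0
  [t e^{t x}, x^{2} e^{t x}]:  B + 6 = 0
  [x e^{t x}]:  A B - B = 0
  [x e^{2 t x}]:  B^{2} - 36 = 0
  [x \cos{\left(t \right)}, t x \sin{\left(t \right)}]:  A C - 1 = 0
  [e^{t x} \sin{\left(t \right)}, x e^{t x} \cos{\left(t \right)}]:  B C + 6 = 0
  [\sin{\left(t \right)} \cos{\left(t \right)}]:  C^{2} - 1 = 0
  [t x^{2} e^{t x}]:  A B + 6 = 0
  [\sin{\left(t \right)}, \cos{\left(t \right)}]:  C - 1 = 0
Solving: A = 1, B = -6, C = 1.
Check against the point condition:
  u(0, 0) = -5  ⟹  B + C = -5  ✓
Hence u(x, t) = t x - 6 e^{t x} + \cos{\left(t \right)}.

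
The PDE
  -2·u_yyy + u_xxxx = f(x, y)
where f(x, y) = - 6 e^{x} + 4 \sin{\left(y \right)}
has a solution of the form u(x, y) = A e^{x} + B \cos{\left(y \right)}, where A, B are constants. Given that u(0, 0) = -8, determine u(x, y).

Substitute the ansatz u = A e^{x} + B \cos{\left(y \right)} into the left-hand side.
Derivatives of the ansatz:
  u_yyy = B \sin{\left(y \right)}
  u_xxxx = A e^{x}
Term by term:
  -2·u_yyy = - 2 B \sin{\left(y \right)}
  u_xxxx = A e^{x}
So the left-hand side equals
  A e^{x} - 2 B \sin{\left(y \right)}
This must equal f(x, y) = - 6 e^{x} + 4 \sin{\left(y \right)} identically.
Matching coefficients of the independent functions:
  [e^{x}]:  A = -6
  [\sin{\left(y \right)}]:  - 2 B = 4
Solving: A = -6, B = -2.
Check against the point condition:
  u(0, 0) = -8  ⟹  A + B = -8  ✓
Hence u(x, y) = - 6 e^{x} - 2 \cos{\left(y \right)}.

Answer: u(x, y) = - 6 e^{x} - 2 \cos{\left(y \right)}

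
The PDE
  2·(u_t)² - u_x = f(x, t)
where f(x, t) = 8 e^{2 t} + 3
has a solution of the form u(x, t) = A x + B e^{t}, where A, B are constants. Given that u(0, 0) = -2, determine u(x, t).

Answer: u(x, t) = - 3 x - 2 e^{t}

Derivation:
Substitute the ansatz u = A x + B e^{t} into the left-hand side.
Derivatives of the ansatz:
  u_t = B e^{t}
  u_x = A
Term by term:
  2·(u_t)² = 2 B^{2} e^{2 t}
  -u_x = - A
So the left-hand side equals
  - A + 2 B^{2} e^{2 t}
This must equal f(x, t) = 8 e^{2 t} + 3 identically.
Matching coefficients of the independent functions:
  [constant term]:  - A = 3
  [e^{2 t}]:  2 B^{2} = 8
These equations allow (A, B) = (-3, -2) or (-3, 2).
Impose the point condition(s):
  u(0, 0) = -2  ⟹  B = -2
Only A = -3, B = -2 satisfies everything.
Hence u(x, t) = - 3 x - 2 e^{t}.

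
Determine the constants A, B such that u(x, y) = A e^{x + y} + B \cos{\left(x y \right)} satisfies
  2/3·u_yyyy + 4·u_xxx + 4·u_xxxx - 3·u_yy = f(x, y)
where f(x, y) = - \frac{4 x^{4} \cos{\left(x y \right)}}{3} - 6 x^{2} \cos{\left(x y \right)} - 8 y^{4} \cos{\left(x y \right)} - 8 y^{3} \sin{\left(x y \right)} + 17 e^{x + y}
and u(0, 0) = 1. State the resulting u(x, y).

Answer: u(x, y) = 3 e^{x + y} - 2 \cos{\left(x y \right)}

Derivation:
Substitute the ansatz u = A e^{x + y} + B \cos{\left(x y \right)} into the left-hand side.
Derivatives of the ansatz:
  u_yyyy = A e^{x} e^{y} + B x^{4} \cos{\left(x y \right)}
  u_xxx = A e^{x} e^{y} + B y^{3} \sin{\left(x y \right)}
  u_xxxx = A e^{x} e^{y} + B y^{4} \cos{\left(x y \right)}
  u_yy = A e^{x} e^{y} - B x^{2} \cos{\left(x y \right)}
Term by term:
  2/3·u_yyyy = \frac{2 A e^{x} e^{y}}{3} + \frac{2 B x^{4} \cos{\left(x y \right)}}{3}
  4·u_xxx = 4 A e^{x} e^{y} + 4 B y^{3} \sin{\left(x y \right)}
  4·u_xxxx = 4 A e^{x} e^{y} + 4 B y^{4} \cos{\left(x y \right)}
  -3·u_yy = - 3 A e^{x} e^{y} + 3 B x^{2} \cos{\left(x y \right)}
So the left-hand side equals
  \frac{17 A e^{x} e^{y}}{3} + \frac{2 B x^{4} \cos{\left(x y \right)}}{3} + 3 B x^{2} \cos{\left(x y \right)} + 4 B y^{4} \cos{\left(x y \right)} + 4 B y^{3} \sin{\left(x y \right)}
This must equal f(x, y) identically; expanded, f = - \frac{4 x^{4} \cos{\left(x y \right)}}{3} - 6 x^{2} \cos{\left(x y \right)} - 8 y^{4} \cos{\left(x y \right)} - 8 y^{3} \sin{\left(x y \right)} + 17 e^{x} e^{y}.
Matching coefficients of the independent functions:
  [x^{2} \cos{\left(x y \right)}]:  3 B = -6
  [x^{4} \cos{\left(x y \right)}]:  \frac{2 B}{3} = - \frac{4}{3}
  [y^{3} \sin{\left(x y \right)}, y^{4} \cos{\left(x y \right)}]:  4 B = -8
  [e^{x} e^{y}]:  \frac{17 A}{3} = 17
Solving: A = 3, B = -2.
Check against the point condition:
  u(0, 0) = 1  ⟹  A + B = 1  ✓
Hence u(x, y) = 3 e^{x + y} - 2 \cos{\left(x y \right)}.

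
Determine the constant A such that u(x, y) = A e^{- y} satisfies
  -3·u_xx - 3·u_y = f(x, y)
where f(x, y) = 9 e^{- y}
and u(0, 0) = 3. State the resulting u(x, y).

Answer: u(x, y) = 3 e^{- y}

Derivation:
Substitute the ansatz u = A e^{- y} into the left-hand side.
Derivatives of the ansatz:
  u_xx = 0
  u_y = - A e^{- y}
Term by term:
  -3·u_xx = 0
  -3·u_y = 3 A e^{- y}
So the left-hand side equals
  3 A e^{- y}
This must equal f(x, y) = 9 e^{- y} identically.
Matching coefficients of the independent functions:
  [e^{- y}]:  3 A = 9
Solving: A = 3.
Check against the point condition:
  u(0, 0) = 3  ⟹  A = 3  ✓
Hence u(x, y) = 3 e^{- y}.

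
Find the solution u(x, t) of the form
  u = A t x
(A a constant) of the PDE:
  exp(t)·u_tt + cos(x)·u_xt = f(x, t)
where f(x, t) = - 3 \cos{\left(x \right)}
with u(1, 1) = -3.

Answer: u(x, t) = - 3 t x

Derivation:
Substitute the ansatz u = A t x into the left-hand side.
Derivatives of the ansatz:
  u_tt = 0
  u_xt = A
Term by term:
  exp(t)·u_tt = 0
  cos(x)·u_xt = A \cos{\left(x \right)}
So the left-hand side equals
  A \cos{\left(x \right)}
This must equal f(x, t) = - 3 \cos{\left(x \right)} identically.
Matching coefficients of the independent functions:
  [\cos{\left(x \right)}]:  A = -3
Solving: A = -3.
Check against the point condition:
  u(1, 1) = -3  ⟹  A = -3  ✓
Hence u(x, t) = - 3 t x.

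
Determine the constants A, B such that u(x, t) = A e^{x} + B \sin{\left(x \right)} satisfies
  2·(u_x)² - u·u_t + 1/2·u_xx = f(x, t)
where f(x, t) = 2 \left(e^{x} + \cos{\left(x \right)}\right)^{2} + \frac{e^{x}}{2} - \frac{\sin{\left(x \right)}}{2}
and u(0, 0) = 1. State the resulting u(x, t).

Substitute the ansatz u = A e^{x} + B \sin{\left(x \right)} into the left-hand side.
Derivatives of the ansatz:
  u_x = A e^{x} + B \cos{\left(x \right)}
  u_t = 0
  u_xx = A e^{x} - B \sin{\left(x \right)}
Term by term:
  2·(u_x)² = 2 A^{2} e^{2 x} + 4 A B e^{x} \cos{\left(x \right)} + 2 B^{2} \cos^{2}{\left(x \right)}
  -u·u_t = 0
  1/2·u_xx = \frac{A e^{x}}{2} - \frac{B \sin{\left(x \right)}}{2}
So the left-hand side equals
  2 A^{2} e^{2 x} + 4 A B e^{x} \cos{\left(x \right)} + \frac{A e^{x}}{2} + 2 B^{2} \cos^{2}{\left(x \right)} - \frac{B \sin{\left(x \right)}}{2}
This must equal f(x, t) identically; expanded, f = 2 e^{2 x} + 4 e^{x} \cos{\left(x \right)} + \frac{e^{x}}{2} - \frac{\sin{\left(x \right)}}{2} + 2 \cos^{2}{\left(x \right)}.
Matching coefficients of the independent functions:
  [e^{x} \cos{\left(x \right)}]:  4 A B = 4
  [e^{x}]:  \frac{A}{2} = \frac{1}{2}
  [e^{2 x}]:  2 A^{2} = 2
  [\sin{\left(x \right)}]:  - \frac{B}{2} = - \frac{1}{2}
  [\cos^{2}{\left(x \right)}]:  2 B^{2} = 2
Solving: A = 1, B = 1.
Check against the point condition:
  u(0, 0) = 1  ⟹  A = 1  ✓
Hence u(x, t) = e^{x} + \sin{\left(x \right)}.

Answer: u(x, t) = e^{x} + \sin{\left(x \right)}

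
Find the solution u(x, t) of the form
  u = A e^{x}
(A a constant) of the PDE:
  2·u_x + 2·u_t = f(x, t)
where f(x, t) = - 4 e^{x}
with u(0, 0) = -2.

Answer: u(x, t) = - 2 e^{x}

Derivation:
Substitute the ansatz u = A e^{x} into the left-hand side.
Derivatives of the ansatz:
  u_x = A e^{x}
  u_t = 0
Term by term:
  2·u_x = 2 A e^{x}
  2·u_t = 0
So the left-hand side equals
  2 A e^{x}
This must equal f(x, t) = - 4 e^{x} identically.
Matching coefficients of the independent functions:
  [e^{x}]:  2 A = -4
Solving: A = -2.
Check against the point condition:
  u(0, 0) = -2  ⟹  A = -2  ✓
Hence u(x, t) = - 2 e^{x}.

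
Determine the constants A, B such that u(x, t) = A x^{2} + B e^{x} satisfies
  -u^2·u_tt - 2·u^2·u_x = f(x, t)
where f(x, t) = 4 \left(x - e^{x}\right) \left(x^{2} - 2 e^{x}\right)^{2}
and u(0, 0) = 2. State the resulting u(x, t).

Substitute the ansatz u = A x^{2} + B e^{x} into the left-hand side.
Derivatives of the ansatz:
  u_tt = 0
  u_x = 2 A x + B e^{x}
Term by term:
  -u^2·u_tt = 0
  -2·u^2·u_x = - 4 A^{3} x^{5} - 2 A^{2} B x^{4} e^{x} - 8 A^{2} B x^{3} e^{x} - 4 A B^{2} x^{2} e^{2 x} - 4 A B^{2} x e^{2 x} - 2 B^{3} e^{3 x}
So the left-hand side equals
  - 4 A^{3} x^{5} - 2 A^{2} B x^{4} e^{x} - 8 A^{2} B x^{3} e^{x} - 4 A B^{2} x^{2} e^{2 x} - 4 A B^{2} x e^{2 x} - 2 B^{3} e^{3 x}
This must equal f(x, t) identically; expanded, f = 4 x^{5} - 4 x^{4} e^{x} - 16 x^{3} e^{x} + 16 x^{2} e^{2 x} + 16 x e^{2 x} - 16 e^{3 x}.
Matching coefficients of the independent functions:
  [x^{5}]:  - 4 A^{3} = 4
  [x e^{2 x}, x^{2} e^{2 x}]:  - 4 A B^{2} = 16
  [x^{3} e^{x}]:  - 8 A^{2} B = -16
  [x^{4} e^{x}]:  - 2 A^{2} B = -4
  [e^{3 x}]:  - 2 B^{3} = -16
Solving: A = -1, B = 2.
Check against the point condition:
  u(0, 0) = 2  ⟹  B = 2  ✓
Hence u(x, t) = - x^{2} + 2 e^{x}.

Answer: u(x, t) = - x^{2} + 2 e^{x}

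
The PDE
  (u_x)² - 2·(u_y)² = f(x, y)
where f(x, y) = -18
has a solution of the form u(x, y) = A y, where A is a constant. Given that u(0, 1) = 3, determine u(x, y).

Substitute the ansatz u = A y into the left-hand side.
Derivatives of the ansatz:
  u_x = 0
  u_y = A
Term by term:
  (u_x)² = 0
  -2·(u_y)² = - 2 A^{2}
So the left-hand side equals
  - 2 A^{2}
This must equal f(x, y) = -18 identically.
Matching coefficients of the independent functions:
  [constant term]:  - 2 A^{2} = -18
These equations allow (A) = (-3) or (3).
Impose the point condition(s):
  u(0, 1) = 3  ⟹  A = 3
Only A = 3 satisfies everything.
Hence u(x, y) = 3 y.

Answer: u(x, y) = 3 y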